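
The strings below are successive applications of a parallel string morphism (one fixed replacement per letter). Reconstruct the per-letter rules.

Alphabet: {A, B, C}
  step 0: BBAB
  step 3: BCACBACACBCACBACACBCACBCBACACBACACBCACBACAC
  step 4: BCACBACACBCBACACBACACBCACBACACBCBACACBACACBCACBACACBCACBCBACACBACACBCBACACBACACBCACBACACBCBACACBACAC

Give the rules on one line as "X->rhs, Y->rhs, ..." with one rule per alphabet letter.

A->BAC, B->BC, C->AC

  step 3 ⇒ step 4: BCACBACACBCACBACACBCACBCBACACBACACBCACBACAC ⇒ BC·AC·BAC·AC·BC·BAC·AC·BAC·AC·BC·AC·BAC·AC·BC·BAC·AC·BAC·AC·BC·AC·BAC·AC·BC·AC·BC·BAC·AC·BAC·AC·BC·BAC·AC·BAC·AC·BC·AC·BAC·AC·BC·BAC·AC·BAC·AC
    A ↦ BAC
    B ↦ BC
    C ↦ AC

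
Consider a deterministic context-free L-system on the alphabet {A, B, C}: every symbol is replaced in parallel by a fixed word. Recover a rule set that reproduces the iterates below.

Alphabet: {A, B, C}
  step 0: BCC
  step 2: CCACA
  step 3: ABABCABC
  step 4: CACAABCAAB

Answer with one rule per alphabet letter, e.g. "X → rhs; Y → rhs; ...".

A->C, B->A, C->AB

  step 3 ⇒ step 4: ABABCABC ⇒ C·A·C·A·AB·C·A·AB
    A ↦ C
    B ↦ A
    C ↦ AB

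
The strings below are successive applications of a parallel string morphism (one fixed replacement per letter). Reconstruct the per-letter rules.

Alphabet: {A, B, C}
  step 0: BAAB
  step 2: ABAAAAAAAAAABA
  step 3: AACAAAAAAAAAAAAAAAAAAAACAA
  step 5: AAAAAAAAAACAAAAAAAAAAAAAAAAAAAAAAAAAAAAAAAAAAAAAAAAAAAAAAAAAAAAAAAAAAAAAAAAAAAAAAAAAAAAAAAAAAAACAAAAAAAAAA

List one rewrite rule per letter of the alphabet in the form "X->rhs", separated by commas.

  step 2 ⇒ step 3: ABAAAAAAAAAABA ⇒ AA·C·AA·AA·AA·AA·AA·AA·AA·AA·AA·AA·C·AA
    A ↦ AA
    B ↦ C
    C ↦ ABA  (constrained at step 3)

A->AA, B->C, C->ABA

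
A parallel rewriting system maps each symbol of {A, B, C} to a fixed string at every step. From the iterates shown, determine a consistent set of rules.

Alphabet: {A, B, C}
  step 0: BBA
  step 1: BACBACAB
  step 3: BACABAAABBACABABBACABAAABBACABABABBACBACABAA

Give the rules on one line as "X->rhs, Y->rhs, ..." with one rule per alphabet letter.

  step 0 ⇒ step 1: BBA ⇒ BAC·BAC·AB
    A ↦ AB
    B ↦ BAC
    C ↦ AA  (constrained at step 1)

A->AB, B->BAC, C->AA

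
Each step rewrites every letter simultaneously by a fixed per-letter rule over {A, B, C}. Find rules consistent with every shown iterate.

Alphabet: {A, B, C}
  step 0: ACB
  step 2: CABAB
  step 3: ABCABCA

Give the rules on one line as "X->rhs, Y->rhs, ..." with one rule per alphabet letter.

A->B, B->CA, C->A

  step 2 ⇒ step 3: CABAB ⇒ A·B·CA·B·CA
    A ↦ B
    B ↦ CA
    C ↦ A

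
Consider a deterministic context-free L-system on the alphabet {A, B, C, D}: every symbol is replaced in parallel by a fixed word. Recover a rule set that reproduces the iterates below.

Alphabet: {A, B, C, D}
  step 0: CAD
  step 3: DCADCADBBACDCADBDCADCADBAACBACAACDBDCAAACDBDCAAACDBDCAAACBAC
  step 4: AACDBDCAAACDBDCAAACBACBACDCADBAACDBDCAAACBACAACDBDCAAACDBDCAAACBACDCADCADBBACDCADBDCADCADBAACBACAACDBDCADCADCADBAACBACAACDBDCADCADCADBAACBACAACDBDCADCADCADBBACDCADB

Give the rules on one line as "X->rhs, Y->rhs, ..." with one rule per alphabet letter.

  step 3 ⇒ step 4: DCADCADBBACDCADBDCADCADBAACBACAACDBDCAAACDBDCAAACDBDCAAACBAC ⇒ AAC·DB·DCA·AAC·DB·DCA·AAC·BAC·BAC·DCA·DB·AAC·DB·DCA·AAC·BAC·AAC·DB·DCA·AAC·DB·DCA·AAC·BAC·DCA·DCA·DB·BAC·DCA·DB·DCA·DCA·DB·AAC·BAC·AAC·DB·DCA·DCA·DCA·DB·AAC·BAC·AAC·DB·DCA·DCA·DCA·DB·AAC·BAC·AAC·DB·DCA·DCA·DCA·DB·BAC·DCA·DB
    A ↦ DCA
    B ↦ BAC
    C ↦ DB
    D ↦ AAC

A->DCA, B->BAC, C->DB, D->AAC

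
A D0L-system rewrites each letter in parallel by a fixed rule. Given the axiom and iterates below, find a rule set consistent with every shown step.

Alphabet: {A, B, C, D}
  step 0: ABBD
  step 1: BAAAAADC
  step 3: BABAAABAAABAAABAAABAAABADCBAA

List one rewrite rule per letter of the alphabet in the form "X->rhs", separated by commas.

A->BA, B->AA, C->B, D->DC

  step 0 ⇒ step 1: ABBD ⇒ BA·AA·AA·DC
    A ↦ BA
    B ↦ AA
    D ↦ DC
    C ↦ B  (constrained at step 1)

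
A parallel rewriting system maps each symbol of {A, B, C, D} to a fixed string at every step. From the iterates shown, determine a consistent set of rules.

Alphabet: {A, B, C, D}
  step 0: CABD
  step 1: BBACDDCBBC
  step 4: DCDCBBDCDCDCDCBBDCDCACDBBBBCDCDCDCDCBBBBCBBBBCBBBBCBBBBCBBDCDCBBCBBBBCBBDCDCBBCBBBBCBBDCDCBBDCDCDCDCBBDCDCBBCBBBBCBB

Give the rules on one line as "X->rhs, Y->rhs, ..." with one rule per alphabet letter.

  step 0 ⇒ step 1: CABD ⇒ BB·ACD·DC·BBC
    A ↦ ACD
    B ↦ DC
    C ↦ BB
    D ↦ BBC

A->ACD, B->DC, C->BB, D->BBC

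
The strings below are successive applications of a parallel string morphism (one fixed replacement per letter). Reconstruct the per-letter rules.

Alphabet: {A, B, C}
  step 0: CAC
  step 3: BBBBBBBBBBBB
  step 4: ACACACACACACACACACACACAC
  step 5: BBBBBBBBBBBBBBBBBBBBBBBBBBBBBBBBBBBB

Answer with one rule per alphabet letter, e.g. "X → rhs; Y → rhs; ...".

A->BB, B->AC, C->B

  step 4 ⇒ step 5: ACACACACACACACACACACACAC ⇒ BB·B·BB·B·BB·B·BB·B·BB·B·BB·B·BB·B·BB·B·BB·B·BB·B·BB·B·BB·B
    A ↦ BB
    C ↦ B
  step 3 ⇒ step 4: BBBBBBBBBBBB ⇒ AC·AC·AC·AC·AC·AC·AC·AC·AC·AC·AC·AC
    B ↦ AC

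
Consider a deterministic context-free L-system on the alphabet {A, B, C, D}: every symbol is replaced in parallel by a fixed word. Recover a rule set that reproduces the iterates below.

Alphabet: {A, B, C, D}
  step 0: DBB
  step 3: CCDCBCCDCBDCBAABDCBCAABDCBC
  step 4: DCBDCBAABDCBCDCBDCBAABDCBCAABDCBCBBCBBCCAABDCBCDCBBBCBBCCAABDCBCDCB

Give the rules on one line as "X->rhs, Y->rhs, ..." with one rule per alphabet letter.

A->BBC, B->C, C->DCB, D->AAB

  step 3 ⇒ step 4: CCDCBCCDCBDCBAABDCBCAABDCBC ⇒ DCB·DCB·AAB·DCB·C·DCB·DCB·AAB·DCB·C·AAB·DCB·C·BBC·BBC·C·AAB·DCB·C·DCB·BBC·BBC·C·AAB·DCB·C·DCB
    A ↦ BBC
    B ↦ C
    C ↦ DCB
    D ↦ AAB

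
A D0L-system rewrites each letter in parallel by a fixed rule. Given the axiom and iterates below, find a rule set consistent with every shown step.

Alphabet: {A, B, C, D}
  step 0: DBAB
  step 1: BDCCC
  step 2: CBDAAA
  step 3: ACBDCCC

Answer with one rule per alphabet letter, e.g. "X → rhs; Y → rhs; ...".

  step 2 ⇒ step 3: CBDAAA ⇒ A·C·BD·C·C·C
    A ↦ C
    B ↦ C
    C ↦ A
    D ↦ BD

A->C, B->C, C->A, D->BD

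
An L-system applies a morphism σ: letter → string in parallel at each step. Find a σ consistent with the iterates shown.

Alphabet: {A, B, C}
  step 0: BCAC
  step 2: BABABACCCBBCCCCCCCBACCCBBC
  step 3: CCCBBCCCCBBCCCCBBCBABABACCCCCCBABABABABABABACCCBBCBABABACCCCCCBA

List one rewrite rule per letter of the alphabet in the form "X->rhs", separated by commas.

A->BBC, B->CCC, C->BA

  step 2 ⇒ step 3: BABABACCCBBCCCCCCCBACCCBBC ⇒ CCC·BBC·CCC·BBC·CCC·BBC·BA·BA·BA·CCC·CCC·BA·BA·BA·BA·BA·BA·BA·CCC·BBC·BA·BA·BA·CCC·CCC·BA
    A ↦ BBC
    B ↦ CCC
    C ↦ BA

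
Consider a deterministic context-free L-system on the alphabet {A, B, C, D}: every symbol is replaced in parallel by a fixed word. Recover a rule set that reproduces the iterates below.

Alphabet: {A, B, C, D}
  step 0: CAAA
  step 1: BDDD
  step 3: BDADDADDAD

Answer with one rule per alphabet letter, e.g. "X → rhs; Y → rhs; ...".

  step 0 ⇒ step 1: CAAA ⇒ B·D·D·D
    A ↦ D
    C ↦ B
    B ↦ C  (constrained at step 1)
    D ↦ AD  (constrained at step 1)

A->D, B->C, C->B, D->AD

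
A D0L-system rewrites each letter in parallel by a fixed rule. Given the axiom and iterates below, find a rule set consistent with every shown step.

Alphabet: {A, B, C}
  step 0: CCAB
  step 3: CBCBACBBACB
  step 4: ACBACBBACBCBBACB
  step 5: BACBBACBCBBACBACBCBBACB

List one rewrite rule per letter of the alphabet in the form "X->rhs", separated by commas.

  step 4 ⇒ step 5: ACBACBBACBCBBACB ⇒ B·A·CB·B·A·CB·CB·B·A·CB·A·CB·CB·B·A·CB
    A ↦ B
    B ↦ CB
    C ↦ A

A->B, B->CB, C->A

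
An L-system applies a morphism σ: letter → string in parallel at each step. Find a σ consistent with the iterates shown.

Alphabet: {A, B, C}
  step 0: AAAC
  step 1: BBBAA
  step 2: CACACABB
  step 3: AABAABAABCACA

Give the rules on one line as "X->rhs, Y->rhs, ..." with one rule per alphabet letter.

  step 2 ⇒ step 3: CACACABB ⇒ AA·B·AA·B·AA·B·CA·CA
    A ↦ B
    B ↦ CA
    C ↦ AA

A->B, B->CA, C->AA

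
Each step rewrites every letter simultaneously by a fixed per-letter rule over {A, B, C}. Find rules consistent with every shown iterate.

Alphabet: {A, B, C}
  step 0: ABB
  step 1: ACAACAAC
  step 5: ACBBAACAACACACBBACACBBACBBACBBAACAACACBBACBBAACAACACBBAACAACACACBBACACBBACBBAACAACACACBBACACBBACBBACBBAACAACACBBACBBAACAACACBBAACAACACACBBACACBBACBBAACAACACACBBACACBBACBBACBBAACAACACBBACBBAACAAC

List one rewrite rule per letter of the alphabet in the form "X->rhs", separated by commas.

A->AC, B->AAC, C->BB

  step 0 ⇒ step 1: ABB ⇒ AC·AAC·AAC
    A ↦ AC
    B ↦ AAC
    C ↦ BB  (constrained at step 1)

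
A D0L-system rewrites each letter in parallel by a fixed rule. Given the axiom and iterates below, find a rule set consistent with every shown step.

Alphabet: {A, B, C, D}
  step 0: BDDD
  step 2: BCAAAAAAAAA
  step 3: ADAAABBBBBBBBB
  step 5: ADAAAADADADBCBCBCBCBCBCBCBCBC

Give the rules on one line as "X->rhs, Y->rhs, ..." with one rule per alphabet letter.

  step 2 ⇒ step 3: BCAAAAAAAAA ⇒ AD·AAA·B·B·B·B·B·B·B·B·B
    A ↦ B
    B ↦ AD
    C ↦ AAA
    D ↦ C  (constrained at step 0)

A->B, B->AD, C->AAA, D->C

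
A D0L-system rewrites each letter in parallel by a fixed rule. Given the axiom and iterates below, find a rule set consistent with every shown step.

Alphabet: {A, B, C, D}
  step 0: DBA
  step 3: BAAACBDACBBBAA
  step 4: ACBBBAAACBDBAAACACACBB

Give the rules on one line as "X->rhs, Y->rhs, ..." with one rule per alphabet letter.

  step 3 ⇒ step 4: BAAACBDACBBBAA ⇒ AC·B·B·B·AA·AC·BD·B·AA·AC·AC·AC·B·B
    A ↦ B
    B ↦ AC
    C ↦ AA
    D ↦ BD

A->B, B->AC, C->AA, D->BD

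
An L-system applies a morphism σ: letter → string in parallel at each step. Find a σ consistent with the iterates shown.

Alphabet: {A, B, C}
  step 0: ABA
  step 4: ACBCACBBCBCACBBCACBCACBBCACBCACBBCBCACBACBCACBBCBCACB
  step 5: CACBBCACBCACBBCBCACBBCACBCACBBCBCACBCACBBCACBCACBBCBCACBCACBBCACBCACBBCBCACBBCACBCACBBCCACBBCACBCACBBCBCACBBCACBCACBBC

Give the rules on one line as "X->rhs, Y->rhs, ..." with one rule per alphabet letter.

  step 4 ⇒ step 5: ACBCACBBCBCACBBCACBCACBBCACBCACBBCBCACBACBCACBBCBCACB ⇒ C·ACB·BC·ACB·C·ACB·BC·BC·ACB·BC·ACB·C·ACB·BC·BC·ACB·C·ACB·BC·ACB·C·ACB·BC·BC·ACB·C·ACB·BC·ACB·C·ACB·BC·BC·ACB·BC·ACB·C·ACB·BC·C·ACB·BC·ACB·C·ACB·BC·BC·ACB·BC·ACB·C·ACB·BC
    A ↦ C
    B ↦ BC
    C ↦ ACB

A->C, B->BC, C->ACB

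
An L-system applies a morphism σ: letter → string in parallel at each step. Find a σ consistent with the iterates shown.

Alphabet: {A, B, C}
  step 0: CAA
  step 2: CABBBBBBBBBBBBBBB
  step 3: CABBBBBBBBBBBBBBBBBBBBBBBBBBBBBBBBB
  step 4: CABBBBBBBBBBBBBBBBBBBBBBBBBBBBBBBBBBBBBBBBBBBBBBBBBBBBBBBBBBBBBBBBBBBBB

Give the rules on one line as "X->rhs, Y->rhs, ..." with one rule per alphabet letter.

A->BBB, B->BB, C->CA

  step 3 ⇒ step 4: CABBBBBBBBBBBBBBBBBBBBBBBBBBBBBBBBB ⇒ CA·BBB·BB·BB·BB·BB·BB·BB·BB·BB·BB·BB·BB·BB·BB·BB·BB·BB·BB·BB·BB·BB·BB·BB·BB·BB·BB·BB·BB·BB·BB·BB·BB·BB·BB
    A ↦ BBB
    B ↦ BB
    C ↦ CA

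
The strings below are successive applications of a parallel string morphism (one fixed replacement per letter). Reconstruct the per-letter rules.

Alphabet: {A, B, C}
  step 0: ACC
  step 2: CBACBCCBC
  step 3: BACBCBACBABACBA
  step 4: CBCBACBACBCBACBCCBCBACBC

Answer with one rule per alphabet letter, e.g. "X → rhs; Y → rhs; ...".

A->BC, B->C, C->BA

  step 3 ⇒ step 4: BACBCBACBABACBA ⇒ C·BC·BA·C·BA·C·BC·BA·C·BC·C·BC·BA·C·BC
    A ↦ BC
    B ↦ C
    C ↦ BA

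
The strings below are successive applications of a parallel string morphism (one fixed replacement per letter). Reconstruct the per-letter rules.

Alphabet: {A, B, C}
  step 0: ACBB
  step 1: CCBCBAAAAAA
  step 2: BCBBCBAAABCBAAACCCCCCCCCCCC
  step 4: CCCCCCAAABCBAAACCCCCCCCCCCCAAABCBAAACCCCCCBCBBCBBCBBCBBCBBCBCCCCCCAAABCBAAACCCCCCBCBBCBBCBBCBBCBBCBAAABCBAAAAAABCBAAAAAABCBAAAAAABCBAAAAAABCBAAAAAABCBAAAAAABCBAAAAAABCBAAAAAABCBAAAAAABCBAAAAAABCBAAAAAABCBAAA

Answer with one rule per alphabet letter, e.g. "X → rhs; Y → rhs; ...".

A->CC, B->AAA, C->BCB

  step 1 ⇒ step 2: CCBCBAAAAAA ⇒ BCB·BCB·AAA·BCB·AAA·CC·CC·CC·CC·CC·CC
    A ↦ CC
    B ↦ AAA
    C ↦ BCB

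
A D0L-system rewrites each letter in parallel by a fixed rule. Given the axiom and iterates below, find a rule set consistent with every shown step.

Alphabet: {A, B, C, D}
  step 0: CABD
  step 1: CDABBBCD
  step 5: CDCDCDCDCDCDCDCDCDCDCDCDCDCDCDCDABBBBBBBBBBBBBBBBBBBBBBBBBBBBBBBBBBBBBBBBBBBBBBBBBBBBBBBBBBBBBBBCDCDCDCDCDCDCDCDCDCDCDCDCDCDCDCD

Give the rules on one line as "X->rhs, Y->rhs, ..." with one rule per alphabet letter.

A->AB, B->BB, C->CD, D->CD

  step 0 ⇒ step 1: CABD ⇒ CD·AB·BB·CD
    A ↦ AB
    B ↦ BB
    C ↦ CD
    D ↦ CD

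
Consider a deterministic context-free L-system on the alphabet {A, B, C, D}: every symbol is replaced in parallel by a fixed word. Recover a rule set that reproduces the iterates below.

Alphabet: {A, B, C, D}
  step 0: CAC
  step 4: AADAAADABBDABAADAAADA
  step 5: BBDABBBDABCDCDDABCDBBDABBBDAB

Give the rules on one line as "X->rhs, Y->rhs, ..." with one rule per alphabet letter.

  step 4 ⇒ step 5: AADAAADABBDABAADAAADA ⇒ B·B·DA·B·B·B·DA·B·CD·CD·DA·B·CD·B·B·DA·B·B·B·DA·B
    A ↦ B
    B ↦ CD
    D ↦ DA
    C ↦ AA  (constrained at step 0)

A->B, B->CD, C->AA, D->DA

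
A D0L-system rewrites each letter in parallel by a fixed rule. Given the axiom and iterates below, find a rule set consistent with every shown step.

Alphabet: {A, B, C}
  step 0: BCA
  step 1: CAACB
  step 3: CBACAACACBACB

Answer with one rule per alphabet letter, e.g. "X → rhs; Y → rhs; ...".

A->CB, B->CA, C->A

  step 0 ⇒ step 1: BCA ⇒ CA·A·CB
    A ↦ CB
    B ↦ CA
    C ↦ A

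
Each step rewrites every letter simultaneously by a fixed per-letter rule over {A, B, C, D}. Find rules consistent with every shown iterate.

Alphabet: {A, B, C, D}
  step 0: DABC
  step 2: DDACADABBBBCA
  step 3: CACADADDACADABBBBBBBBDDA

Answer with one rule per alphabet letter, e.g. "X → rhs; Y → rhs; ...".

  step 2 ⇒ step 3: DDACADABBBBCA ⇒ CA·CA·DA·D·DA·CA·DA·BB·BB·BB·BB·D·DA
    A ↦ DA
    B ↦ BB
    C ↦ D
    D ↦ CA

A->DA, B->BB, C->D, D->CA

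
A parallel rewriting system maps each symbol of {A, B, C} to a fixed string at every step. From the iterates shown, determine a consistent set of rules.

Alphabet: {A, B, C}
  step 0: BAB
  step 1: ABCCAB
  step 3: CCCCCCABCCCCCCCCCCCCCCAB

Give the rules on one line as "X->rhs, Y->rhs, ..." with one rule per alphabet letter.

  step 0 ⇒ step 1: BAB ⇒ AB·CC·AB
    A ↦ CC
    B ↦ AB
    C ↦ CC  (constrained at step 1)

A->CC, B->AB, C->CC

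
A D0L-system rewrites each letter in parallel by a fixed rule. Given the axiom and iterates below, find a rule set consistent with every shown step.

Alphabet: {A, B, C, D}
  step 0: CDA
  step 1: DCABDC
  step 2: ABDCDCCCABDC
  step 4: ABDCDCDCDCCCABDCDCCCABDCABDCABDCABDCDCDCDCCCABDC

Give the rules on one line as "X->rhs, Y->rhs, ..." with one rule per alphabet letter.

A->DC, B->CC, C->DC, D->AB

  step 1 ⇒ step 2: DCABDC ⇒ AB·DC·DC·CC·AB·DC
    A ↦ DC
    B ↦ CC
    C ↦ DC
    D ↦ AB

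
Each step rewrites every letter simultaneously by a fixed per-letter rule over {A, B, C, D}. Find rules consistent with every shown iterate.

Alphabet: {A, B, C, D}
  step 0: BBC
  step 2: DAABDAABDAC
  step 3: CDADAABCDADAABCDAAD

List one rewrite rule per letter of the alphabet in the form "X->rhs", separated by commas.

A->DA, B->AB, C->AD, D->C

  step 2 ⇒ step 3: DAABDAABDAC ⇒ C·DA·DA·AB·C·DA·DA·AB·C·DA·AD
    A ↦ DA
    B ↦ AB
    C ↦ AD
    D ↦ C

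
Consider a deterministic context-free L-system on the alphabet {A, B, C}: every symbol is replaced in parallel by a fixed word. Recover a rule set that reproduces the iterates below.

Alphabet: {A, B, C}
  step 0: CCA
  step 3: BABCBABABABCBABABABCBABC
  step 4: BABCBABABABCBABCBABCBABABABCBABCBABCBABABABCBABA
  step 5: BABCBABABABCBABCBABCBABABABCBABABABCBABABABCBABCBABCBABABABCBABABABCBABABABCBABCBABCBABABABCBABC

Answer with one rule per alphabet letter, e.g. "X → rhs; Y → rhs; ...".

A->BC, B->BA, C->BA

  step 4 ⇒ step 5: BABCBABABABCBABCBABCBABABABCBABCBABCBABABABCBABA ⇒ BA·BC·BA·BA·BA·BC·BA·BC·BA·BC·BA·BA·BA·BC·BA·BA·BA·BC·BA·BA·BA·BC·BA·BC·BA·BC·BA·BA·BA·BC·BA·BA·BA·BC·BA·BA·BA·BC·BA·BC·BA·BC·BA·BA·BA·BC·BA·BC
    A ↦ BC
    B ↦ BA
    C ↦ BA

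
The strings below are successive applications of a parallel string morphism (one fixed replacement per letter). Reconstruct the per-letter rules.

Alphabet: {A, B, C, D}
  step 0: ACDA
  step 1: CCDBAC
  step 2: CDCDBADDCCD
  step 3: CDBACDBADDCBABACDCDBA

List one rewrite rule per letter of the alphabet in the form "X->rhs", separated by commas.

  step 2 ⇒ step 3: CDCDBADDCCD ⇒ CD·BA·CD·BA·DD·C·BA·BA·CD·CD·BA
    A ↦ C
    B ↦ DD
    C ↦ CD
    D ↦ BA

A->C, B->DD, C->CD, D->BA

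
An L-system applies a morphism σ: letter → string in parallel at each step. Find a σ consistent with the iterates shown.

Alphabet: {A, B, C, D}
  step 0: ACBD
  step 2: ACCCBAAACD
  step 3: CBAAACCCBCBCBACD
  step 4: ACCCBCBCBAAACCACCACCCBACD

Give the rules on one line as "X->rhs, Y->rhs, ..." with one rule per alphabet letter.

A->CB, B->CC, C->A, D->CD

  step 3 ⇒ step 4: CBAAACCCBCBCBACD ⇒ A·CC·CB·CB·CB·A·A·A·CC·A·CC·A·CC·CB·A·CD
    A ↦ CB
    B ↦ CC
    C ↦ A
    D ↦ CD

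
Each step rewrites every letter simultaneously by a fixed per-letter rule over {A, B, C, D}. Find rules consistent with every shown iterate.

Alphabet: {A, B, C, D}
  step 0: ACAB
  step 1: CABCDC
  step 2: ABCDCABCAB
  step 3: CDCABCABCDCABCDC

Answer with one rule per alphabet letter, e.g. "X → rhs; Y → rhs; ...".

A->C, B->DC, C->AB, D->C

  step 2 ⇒ step 3: ABCDCABCAB ⇒ C·DC·AB·C·AB·C·DC·AB·C·DC
    A ↦ C
    B ↦ DC
    C ↦ AB
    D ↦ C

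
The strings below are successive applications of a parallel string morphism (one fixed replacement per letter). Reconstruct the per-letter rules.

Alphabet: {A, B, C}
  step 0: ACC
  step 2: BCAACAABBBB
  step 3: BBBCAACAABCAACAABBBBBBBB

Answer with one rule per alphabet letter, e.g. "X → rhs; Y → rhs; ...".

  step 2 ⇒ step 3: BCAACAABBBB ⇒ BB·B·CAA·CAA·B·CAA·CAA·BB·BB·BB·BB
    A ↦ CAA
    B ↦ BB
    C ↦ B

A->CAA, B->BB, C->B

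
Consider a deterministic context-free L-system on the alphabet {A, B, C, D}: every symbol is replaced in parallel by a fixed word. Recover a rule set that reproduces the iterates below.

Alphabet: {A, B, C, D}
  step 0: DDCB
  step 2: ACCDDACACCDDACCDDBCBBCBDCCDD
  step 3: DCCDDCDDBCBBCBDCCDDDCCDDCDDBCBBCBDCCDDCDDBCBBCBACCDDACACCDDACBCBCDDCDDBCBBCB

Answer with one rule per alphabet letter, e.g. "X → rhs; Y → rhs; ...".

  step 2 ⇒ step 3: ACCDDACACCDDACCDDBCBBCBDCCDD ⇒ DC·CDD·CDD·BCB·BCB·DC·CDD·DC·CDD·CDD·BCB·BCB·DC·CDD·CDD·BCB·BCB·AC·CDD·AC·AC·CDD·AC·BCB·CDD·CDD·BCB·BCB
    A ↦ DC
    B ↦ AC
    C ↦ CDD
    D ↦ BCB

A->DC, B->AC, C->CDD, D->BCB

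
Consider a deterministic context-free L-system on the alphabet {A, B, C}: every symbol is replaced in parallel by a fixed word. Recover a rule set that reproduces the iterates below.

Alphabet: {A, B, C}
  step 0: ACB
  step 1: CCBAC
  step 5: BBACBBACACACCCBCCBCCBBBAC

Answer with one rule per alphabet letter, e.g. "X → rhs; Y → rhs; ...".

A->CC, B->AC, C->B

  step 0 ⇒ step 1: ACB ⇒ CC·B·AC
    A ↦ CC
    B ↦ AC
    C ↦ B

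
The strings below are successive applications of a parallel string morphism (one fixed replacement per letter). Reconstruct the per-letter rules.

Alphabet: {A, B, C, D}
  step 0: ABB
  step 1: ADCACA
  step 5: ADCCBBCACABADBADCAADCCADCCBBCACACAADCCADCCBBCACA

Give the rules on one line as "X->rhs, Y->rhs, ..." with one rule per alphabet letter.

  step 0 ⇒ step 1: ABB ⇒ AD·CA·CA
    A ↦ AD
    B ↦ CA
    C ↦ B  (constrained at step 1)
    D ↦ CC  (constrained at step 1)

A->AD, B->CA, C->B, D->CC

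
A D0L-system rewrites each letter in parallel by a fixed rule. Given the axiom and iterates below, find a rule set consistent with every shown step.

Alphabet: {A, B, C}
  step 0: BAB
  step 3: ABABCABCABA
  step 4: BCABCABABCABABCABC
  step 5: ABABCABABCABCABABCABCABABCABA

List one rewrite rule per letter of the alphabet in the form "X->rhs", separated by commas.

A->BC, B->A, C->BA

  step 4 ⇒ step 5: BCABCABABCABABCABC ⇒ A·BA·BC·A·BA·BC·A·BC·A·BA·BC·A·BC·A·BA·BC·A·BA
    A ↦ BC
    B ↦ A
    C ↦ BA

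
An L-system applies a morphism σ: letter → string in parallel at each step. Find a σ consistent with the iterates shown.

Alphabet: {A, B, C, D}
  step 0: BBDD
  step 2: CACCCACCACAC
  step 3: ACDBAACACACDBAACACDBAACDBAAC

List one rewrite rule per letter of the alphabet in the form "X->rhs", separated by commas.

  step 2 ⇒ step 3: CACCCACCACAC ⇒ AC·DBA·AC·AC·AC·DBA·AC·AC·DBA·AC·DBA·AC
    A ↦ DBA
    C ↦ AC
    B ↦ DCD  (constrained at step 0)
    D ↦ C  (constrained at step 0)

A->DBA, B->DCD, C->AC, D->C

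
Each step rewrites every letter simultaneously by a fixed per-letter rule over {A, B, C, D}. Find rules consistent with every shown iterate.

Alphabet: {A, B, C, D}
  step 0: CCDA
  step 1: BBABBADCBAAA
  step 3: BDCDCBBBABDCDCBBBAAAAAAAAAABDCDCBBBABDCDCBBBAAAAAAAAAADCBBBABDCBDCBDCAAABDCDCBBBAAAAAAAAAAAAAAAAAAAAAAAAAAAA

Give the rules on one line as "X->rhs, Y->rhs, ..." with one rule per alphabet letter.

A->AAA, B->BDC, C->BBA, D->DCB

  step 0 ⇒ step 1: CCDA ⇒ BBA·BBA·DCB·AAA
    A ↦ AAA
    C ↦ BBA
    D ↦ DCB
    B ↦ BDC  (constrained at step 1)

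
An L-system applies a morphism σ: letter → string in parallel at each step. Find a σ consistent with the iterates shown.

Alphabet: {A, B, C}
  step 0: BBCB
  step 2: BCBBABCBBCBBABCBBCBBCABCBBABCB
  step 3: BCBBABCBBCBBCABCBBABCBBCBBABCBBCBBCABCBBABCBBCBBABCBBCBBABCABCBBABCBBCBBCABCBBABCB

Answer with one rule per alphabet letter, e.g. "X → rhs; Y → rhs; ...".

  step 2 ⇒ step 3: BCBBABCBBCBBABCBBCBBCABCBBABCB ⇒ BCB·BA·BCB·BCB·BCA·BCB·BA·BCB·BCB·BA·BCB·BCB·BCA·BCB·BA·BCB·BCB·BA·BCB·BCB·BA·BCA·BCB·BA·BCB·BCB·BCA·BCB·BA·BCB
    A ↦ BCA
    B ↦ BCB
    C ↦ BA

A->BCA, B->BCB, C->BA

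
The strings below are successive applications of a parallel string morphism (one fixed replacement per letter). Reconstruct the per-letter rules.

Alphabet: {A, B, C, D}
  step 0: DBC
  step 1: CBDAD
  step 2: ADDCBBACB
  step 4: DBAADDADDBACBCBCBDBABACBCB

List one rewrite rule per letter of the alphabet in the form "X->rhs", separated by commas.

  step 1 ⇒ step 2: CBDAD ⇒ AD·D·CB·BA·CB
    A ↦ BA
    B ↦ D
    C ↦ AD
    D ↦ CB

A->BA, B->D, C->AD, D->CB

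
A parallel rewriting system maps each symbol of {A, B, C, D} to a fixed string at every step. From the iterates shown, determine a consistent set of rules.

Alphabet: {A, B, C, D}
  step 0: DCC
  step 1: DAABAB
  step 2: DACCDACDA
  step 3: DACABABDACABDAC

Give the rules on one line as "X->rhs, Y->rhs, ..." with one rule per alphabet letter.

  step 2 ⇒ step 3: DACCDACDA ⇒ DA·C·AB·AB·DA·C·AB·DA·C
    A ↦ C
    C ↦ AB
    D ↦ DA
  step 1 ⇒ step 2: DAABAB ⇒ DA·C·C·DA·C·DA
    B ↦ DA

A->C, B->DA, C->AB, D->DA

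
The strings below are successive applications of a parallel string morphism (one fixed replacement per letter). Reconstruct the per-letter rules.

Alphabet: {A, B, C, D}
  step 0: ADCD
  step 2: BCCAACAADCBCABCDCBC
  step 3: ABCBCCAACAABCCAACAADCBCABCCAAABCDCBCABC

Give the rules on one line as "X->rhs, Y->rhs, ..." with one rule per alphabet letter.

A->CAA, B->A, C->BC, D->DC

  step 2 ⇒ step 3: BCCAACAADCBCABCDCBC ⇒ A·BC·BC·CAA·CAA·BC·CAA·CAA·DC·BC·A·BC·CAA·A·BC·DC·BC·A·BC
    A ↦ CAA
    B ↦ A
    C ↦ BC
    D ↦ DC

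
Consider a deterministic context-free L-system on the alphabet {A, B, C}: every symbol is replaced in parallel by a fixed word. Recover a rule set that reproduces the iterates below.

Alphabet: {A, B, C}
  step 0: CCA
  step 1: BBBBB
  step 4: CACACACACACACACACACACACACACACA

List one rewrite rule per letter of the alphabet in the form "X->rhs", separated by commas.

A->B, B->CA, C->BB

  step 0 ⇒ step 1: CCA ⇒ BB·BB·B
    A ↦ B
    C ↦ BB
    B ↦ CA  (constrained at step 1)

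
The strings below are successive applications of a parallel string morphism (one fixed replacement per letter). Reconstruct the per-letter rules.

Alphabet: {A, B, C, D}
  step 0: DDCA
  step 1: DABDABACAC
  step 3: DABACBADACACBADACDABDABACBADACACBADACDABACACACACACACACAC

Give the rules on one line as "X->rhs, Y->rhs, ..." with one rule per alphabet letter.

A->AC, B->BAD, C->AC, D->DAB

  step 0 ⇒ step 1: DDCA ⇒ DAB·DAB·AC·AC
    A ↦ AC
    C ↦ AC
    D ↦ DAB
    B ↦ BAD  (constrained at step 1)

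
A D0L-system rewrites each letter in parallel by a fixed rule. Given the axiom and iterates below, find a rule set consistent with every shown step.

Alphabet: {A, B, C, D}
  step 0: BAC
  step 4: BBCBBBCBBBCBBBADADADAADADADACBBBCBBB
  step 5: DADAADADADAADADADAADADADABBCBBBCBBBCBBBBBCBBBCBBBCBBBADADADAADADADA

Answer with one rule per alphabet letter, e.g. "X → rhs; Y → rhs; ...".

A->BB, B->DA, C->A, D->CB

  step 4 ⇒ step 5: BBCBBBCBBBCBBBADADADAADADADACBBBCBBB ⇒ DA·DA·A·DA·DA·DA·A·DA·DA·DA·A·DA·DA·DA·BB·CB·BB·CB·BB·CB·BB·BB·CB·BB·CB·BB·CB·BB·A·DA·DA·DA·A·DA·DA·DA
    A ↦ BB
    B ↦ DA
    C ↦ A
    D ↦ CB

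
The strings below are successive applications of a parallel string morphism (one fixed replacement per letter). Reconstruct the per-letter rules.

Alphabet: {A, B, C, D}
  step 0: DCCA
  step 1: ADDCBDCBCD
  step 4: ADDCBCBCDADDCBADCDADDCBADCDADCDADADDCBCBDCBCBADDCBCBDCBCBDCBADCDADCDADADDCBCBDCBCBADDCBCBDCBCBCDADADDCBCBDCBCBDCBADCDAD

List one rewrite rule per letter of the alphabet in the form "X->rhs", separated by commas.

  step 0 ⇒ step 1: DCCA ⇒ AD·DCB·DCB·CD
    A ↦ CD
    C ↦ DCB
    D ↦ AD
    B ↦ CB  (constrained at step 1)

A->CD, B->CB, C->DCB, D->AD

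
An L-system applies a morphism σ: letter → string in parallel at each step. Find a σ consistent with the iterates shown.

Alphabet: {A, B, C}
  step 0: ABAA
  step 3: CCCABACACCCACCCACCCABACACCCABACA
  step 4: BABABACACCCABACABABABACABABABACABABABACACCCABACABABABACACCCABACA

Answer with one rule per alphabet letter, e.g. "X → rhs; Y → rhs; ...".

A->CA, B->CC, C->BA

  step 3 ⇒ step 4: CCCABACACCCACCCACCCABACACCCABACA ⇒ BA·BA·BA·CA·CC·CA·BA·CA·BA·BA·BA·CA·BA·BA·BA·CA·BA·BA·BA·CA·CC·CA·BA·CA·BA·BA·BA·CA·CC·CA·BA·CA
    A ↦ CA
    B ↦ CC
    C ↦ BA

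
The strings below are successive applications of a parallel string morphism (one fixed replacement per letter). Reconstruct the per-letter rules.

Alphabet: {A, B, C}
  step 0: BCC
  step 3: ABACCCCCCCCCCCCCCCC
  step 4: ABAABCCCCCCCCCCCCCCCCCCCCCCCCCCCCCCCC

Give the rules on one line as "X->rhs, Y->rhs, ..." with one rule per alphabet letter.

A->AB, B->A, C->CC

  step 3 ⇒ step 4: ABACCCCCCCCCCCCCCCC ⇒ AB·A·AB·CC·CC·CC·CC·CC·CC·CC·CC·CC·CC·CC·CC·CC·CC·CC·CC
    A ↦ AB
    B ↦ A
    C ↦ CC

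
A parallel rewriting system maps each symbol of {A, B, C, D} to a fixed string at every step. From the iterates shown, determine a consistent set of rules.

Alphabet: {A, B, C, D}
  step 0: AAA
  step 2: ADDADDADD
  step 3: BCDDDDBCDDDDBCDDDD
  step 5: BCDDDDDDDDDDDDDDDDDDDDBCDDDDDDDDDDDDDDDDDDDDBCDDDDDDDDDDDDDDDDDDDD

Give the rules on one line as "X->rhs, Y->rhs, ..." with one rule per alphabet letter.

  step 2 ⇒ step 3: ADDADDADD ⇒ BC·DD·DD·BC·DD·DD·BC·DD·DD
    A ↦ BC
    D ↦ DD
    B ↦ AD  (constrained at step 3)
    C ↦ D  (constrained at step 3)

A->BC, B->AD, C->D, D->DD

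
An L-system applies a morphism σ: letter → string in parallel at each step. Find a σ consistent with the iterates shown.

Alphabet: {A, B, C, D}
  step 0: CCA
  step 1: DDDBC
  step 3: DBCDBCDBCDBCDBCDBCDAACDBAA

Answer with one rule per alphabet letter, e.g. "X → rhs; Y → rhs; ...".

  step 0 ⇒ step 1: CCA ⇒ D·D·DBC
    A ↦ DBC
    C ↦ D
    B ↦ CDB  (constrained at step 1)
    D ↦ AA  (constrained at step 1)

A->DBC, B->CDB, C->D, D->AA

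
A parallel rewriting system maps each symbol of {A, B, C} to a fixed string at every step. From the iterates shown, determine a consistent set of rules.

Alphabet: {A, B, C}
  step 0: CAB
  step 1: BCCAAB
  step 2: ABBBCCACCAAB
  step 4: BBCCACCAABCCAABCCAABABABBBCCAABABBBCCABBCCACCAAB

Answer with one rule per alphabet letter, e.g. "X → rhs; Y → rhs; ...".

A->CCA, B->AB, C->B

  step 1 ⇒ step 2: BCCAAB ⇒ AB·B·B·CCA·CCA·AB
    A ↦ CCA
    B ↦ AB
    C ↦ B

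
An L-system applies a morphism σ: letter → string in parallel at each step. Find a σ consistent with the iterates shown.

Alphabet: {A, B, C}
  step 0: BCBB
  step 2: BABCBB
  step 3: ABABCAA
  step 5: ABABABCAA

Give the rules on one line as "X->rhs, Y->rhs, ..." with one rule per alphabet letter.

  step 2 ⇒ step 3: BABCBB ⇒ A·B·A·BC·A·A
    A ↦ B
    B ↦ A
    C ↦ BC

A->B, B->A, C->BC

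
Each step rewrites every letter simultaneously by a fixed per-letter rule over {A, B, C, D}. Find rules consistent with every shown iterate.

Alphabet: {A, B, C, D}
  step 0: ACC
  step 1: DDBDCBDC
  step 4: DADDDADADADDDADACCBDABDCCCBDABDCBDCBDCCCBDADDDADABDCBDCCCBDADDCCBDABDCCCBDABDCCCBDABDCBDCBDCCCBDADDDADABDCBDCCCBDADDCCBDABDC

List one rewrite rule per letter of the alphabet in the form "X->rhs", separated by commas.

  step 0 ⇒ step 1: ACC ⇒ DD·BDC·BDC
    A ↦ DD
    C ↦ BDC
    B ↦ CCB  (constrained at step 1)
    D ↦ DA  (constrained at step 1)

A->DD, B->CCB, C->BDC, D->DA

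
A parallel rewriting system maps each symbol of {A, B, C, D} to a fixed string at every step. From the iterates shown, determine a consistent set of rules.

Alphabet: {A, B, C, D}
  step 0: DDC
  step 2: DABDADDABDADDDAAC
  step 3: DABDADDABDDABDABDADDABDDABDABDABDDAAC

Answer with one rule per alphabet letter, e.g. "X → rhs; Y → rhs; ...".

  step 2 ⇒ step 3: DABDADDABDADDDAAC ⇒ DAB·D·AD·DAB·D·DAB·DAB·D·AD·DAB·D·DAB·DAB·DAB·D·D·AAC
    A ↦ D
    B ↦ AD
    C ↦ AAC
    D ↦ DAB

A->D, B->AD, C->AAC, D->DAB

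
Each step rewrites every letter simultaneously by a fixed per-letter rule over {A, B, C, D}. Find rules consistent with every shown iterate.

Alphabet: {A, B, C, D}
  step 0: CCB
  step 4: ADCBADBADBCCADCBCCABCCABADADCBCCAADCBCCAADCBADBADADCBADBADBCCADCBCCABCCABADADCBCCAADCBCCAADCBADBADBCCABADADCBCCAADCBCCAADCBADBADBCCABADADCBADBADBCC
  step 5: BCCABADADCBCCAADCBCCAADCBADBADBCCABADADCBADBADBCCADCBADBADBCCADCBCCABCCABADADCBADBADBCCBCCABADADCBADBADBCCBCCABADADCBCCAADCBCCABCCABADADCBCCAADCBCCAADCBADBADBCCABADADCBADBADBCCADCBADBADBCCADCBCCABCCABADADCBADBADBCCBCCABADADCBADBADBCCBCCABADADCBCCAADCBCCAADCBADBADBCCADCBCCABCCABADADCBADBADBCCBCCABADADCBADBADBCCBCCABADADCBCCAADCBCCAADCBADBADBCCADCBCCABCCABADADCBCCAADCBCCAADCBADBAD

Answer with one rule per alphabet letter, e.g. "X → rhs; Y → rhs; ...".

A->BCC, B->ADC, C->BAD, D->A

  step 4 ⇒ step 5: ADCBADBADBCCADCBCCABCCABADADCBCCAADCBCCAADCBADBADADCBADBADBCCADCBCCABCCABADADCBCCAADCBCCAADCBADBADBCCABADADCBCCAADCBCCAADCBADBADBCCABADADCBADBADBCC ⇒ BCC·A·BAD·ADC·BCC·A·ADC·BCC·A·ADC·BAD·BAD·BCC·A·BAD·ADC·BAD·BAD·BCC·ADC·BAD·BAD·BCC·ADC·BCC·A·BCC·A·BAD·ADC·BAD·BAD·BCC·BCC·A·BAD·ADC·BAD·BAD·BCC·BCC·A·BAD·ADC·BCC·A·ADC·BCC·A·BCC·A·BAD·ADC·BCC·A·ADC·BCC·A·ADC·BAD·BAD·BCC·A·BAD·ADC·BAD·BAD·BCC·ADC·BAD·BAD·BCC·ADC·BCC·A·BCC·A·BAD·ADC·BAD·BAD·BCC·BCC·A·BAD·ADC·BAD·BAD·BCC·BCC·A·BAD·ADC·BCC·A·ADC·BCC·A·ADC·BAD·BAD·BCC·ADC·BCC·A·BCC·A·BAD·ADC·BAD·BAD·BCC·BCC·A·BAD·ADC·BAD·BAD·BCC·BCC·A·BAD·ADC·BCC·A·ADC·BCC·A·ADC·BAD·BAD·BCC·ADC·BCC·A·BCC·A·BAD·ADC·BCC·A·ADC·BCC·A·ADC·BAD·BAD
    A ↦ BCC
    B ↦ ADC
    C ↦ BAD
    D ↦ A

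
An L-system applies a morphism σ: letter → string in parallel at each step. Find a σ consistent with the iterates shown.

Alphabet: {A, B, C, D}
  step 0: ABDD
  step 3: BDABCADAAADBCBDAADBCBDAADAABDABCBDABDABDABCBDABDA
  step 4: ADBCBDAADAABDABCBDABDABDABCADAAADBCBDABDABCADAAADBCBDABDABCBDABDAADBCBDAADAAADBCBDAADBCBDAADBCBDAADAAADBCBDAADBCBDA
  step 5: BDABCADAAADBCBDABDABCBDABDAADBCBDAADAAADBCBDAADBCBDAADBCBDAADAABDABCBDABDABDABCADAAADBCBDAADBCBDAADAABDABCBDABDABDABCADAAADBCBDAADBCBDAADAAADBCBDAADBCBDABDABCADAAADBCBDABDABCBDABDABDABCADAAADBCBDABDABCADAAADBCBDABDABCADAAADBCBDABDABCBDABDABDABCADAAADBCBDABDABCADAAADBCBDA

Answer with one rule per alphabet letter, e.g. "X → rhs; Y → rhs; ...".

  step 4 ⇒ step 5: ADBCBDAADAABDABCBDABDABDABCADAAADBCBDABDABCADAAADBCBDABDABCBDABDAADBCBDAADAAADBCBDAADBCBDAADBCBDAADAAADBCBDAADBCBDA ⇒ BDA·BC·AD·AA·AD·BC·BDA·BDA·BC·BDA·BDA·AD·BC·BDA·AD·AA·AD·BC·BDA·AD·BC·BDA·AD·BC·BDA·AD·AA·BDA·BC·BDA·BDA·BDA·BC·AD·AA·AD·BC·BDA·AD·BC·BDA·AD·AA·BDA·BC·BDA·BDA·BDA·BC·AD·AA·AD·BC·BDA·AD·BC·BDA·AD·AA·AD·BC·BDA·AD·BC·BDA·BDA·BC·AD·AA·AD·BC·BDA·BDA·BC·BDA·BDA·BDA·BC·AD·AA·AD·BC·BDA·BDA·BC·AD·AA·AD·BC·BDA·BDA·BC·AD·AA·AD·BC·BDA·BDA·BC·BDA·BDA·BDA·BC·AD·AA·AD·BC·BDA·BDA·BC·AD·AA·AD·BC·BDA
    A ↦ BDA
    B ↦ AD
    C ↦ AA
    D ↦ BC

A->BDA, B->AD, C->AA, D->BC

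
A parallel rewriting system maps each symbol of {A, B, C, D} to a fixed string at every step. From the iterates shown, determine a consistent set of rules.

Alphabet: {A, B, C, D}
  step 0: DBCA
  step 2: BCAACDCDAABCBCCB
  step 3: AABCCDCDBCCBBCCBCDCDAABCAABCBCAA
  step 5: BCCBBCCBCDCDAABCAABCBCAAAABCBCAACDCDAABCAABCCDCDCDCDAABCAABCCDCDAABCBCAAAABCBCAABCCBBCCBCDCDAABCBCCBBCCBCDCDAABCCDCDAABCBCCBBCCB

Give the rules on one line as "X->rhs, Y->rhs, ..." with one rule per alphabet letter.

  step 2 ⇒ step 3: BCAACDCDAABCBCCB ⇒ AA·BC·CD·CD·BC·CB·BC·CB·CD·CD·AA·BC·AA·BC·BC·AA
    A ↦ CD
    B ↦ AA
    C ↦ BC
    D ↦ CB

A->CD, B->AA, C->BC, D->CB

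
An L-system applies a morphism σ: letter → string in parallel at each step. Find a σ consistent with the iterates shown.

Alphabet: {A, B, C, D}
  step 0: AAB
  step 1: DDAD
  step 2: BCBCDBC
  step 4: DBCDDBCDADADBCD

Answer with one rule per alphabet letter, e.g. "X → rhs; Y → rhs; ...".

  step 1 ⇒ step 2: DDAD ⇒ BC·BC·D·BC
    A ↦ D
    D ↦ BC
  step 0 ⇒ step 1: AAB ⇒ D·D·AD
    B ↦ AD
    C ↦ A  (constrained at step 2)

A->D, B->AD, C->A, D->BC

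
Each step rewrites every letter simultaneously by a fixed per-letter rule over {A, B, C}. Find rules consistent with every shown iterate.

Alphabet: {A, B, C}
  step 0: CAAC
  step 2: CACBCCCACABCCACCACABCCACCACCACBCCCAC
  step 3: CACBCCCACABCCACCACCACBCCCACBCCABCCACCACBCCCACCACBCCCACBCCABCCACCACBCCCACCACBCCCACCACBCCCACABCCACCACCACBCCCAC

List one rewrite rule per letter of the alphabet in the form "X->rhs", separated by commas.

A->BCC, B->ABC, C->CAC

  step 2 ⇒ step 3: CACBCCCACABCCACCACABCCACCACCACBCCCAC ⇒ CAC·BCC·CAC·ABC·CAC·CAC·CAC·BCC·CAC·BCC·ABC·CAC·CAC·BCC·CAC·CAC·BCC·CAC·BCC·ABC·CAC·CAC·BCC·CAC·CAC·BCC·CAC·CAC·BCC·CAC·ABC·CAC·CAC·CAC·BCC·CAC
    A ↦ BCC
    B ↦ ABC
    C ↦ CAC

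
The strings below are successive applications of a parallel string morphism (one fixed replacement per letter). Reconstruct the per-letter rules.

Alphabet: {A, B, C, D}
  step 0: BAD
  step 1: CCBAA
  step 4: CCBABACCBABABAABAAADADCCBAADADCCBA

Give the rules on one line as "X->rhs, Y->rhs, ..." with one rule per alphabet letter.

  step 0 ⇒ step 1: BAD ⇒ CC·BA·A
    A ↦ BA
    B ↦ CC
    D ↦ A
    C ↦ AD  (constrained at step 1)

A->BA, B->CC, C->AD, D->A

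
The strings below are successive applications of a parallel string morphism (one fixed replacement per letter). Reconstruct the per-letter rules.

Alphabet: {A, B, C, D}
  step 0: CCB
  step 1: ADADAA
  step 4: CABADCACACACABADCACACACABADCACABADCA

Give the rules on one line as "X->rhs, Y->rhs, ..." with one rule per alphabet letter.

A->CA, B->AA, C->AD, D->B

  step 0 ⇒ step 1: CCB ⇒ AD·AD·AA
    B ↦ AA
    C ↦ AD
    A ↦ CA  (constrained at step 1)
    D ↦ B  (constrained at step 1)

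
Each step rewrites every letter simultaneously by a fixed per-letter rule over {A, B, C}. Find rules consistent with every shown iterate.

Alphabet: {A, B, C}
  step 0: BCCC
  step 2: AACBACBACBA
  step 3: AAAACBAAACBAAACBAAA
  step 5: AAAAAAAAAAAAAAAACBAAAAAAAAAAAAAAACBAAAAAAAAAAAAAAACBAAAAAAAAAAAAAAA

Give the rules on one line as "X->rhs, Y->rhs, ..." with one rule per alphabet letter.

A->AA, B->A, C->CB

  step 2 ⇒ step 3: AACBACBACBA ⇒ AA·AA·CB·A·AA·CB·A·AA·CB·A·AA
    A ↦ AA
    B ↦ A
    C ↦ CB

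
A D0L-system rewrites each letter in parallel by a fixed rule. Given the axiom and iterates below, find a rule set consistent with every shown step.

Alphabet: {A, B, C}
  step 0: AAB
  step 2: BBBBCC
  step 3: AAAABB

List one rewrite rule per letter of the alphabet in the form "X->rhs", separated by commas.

  step 2 ⇒ step 3: BBBBCC ⇒ A·A·A·A·B·B
    B ↦ A
    C ↦ B
    A ↦ CC  (constrained at step 0)

A->CC, B->A, C->B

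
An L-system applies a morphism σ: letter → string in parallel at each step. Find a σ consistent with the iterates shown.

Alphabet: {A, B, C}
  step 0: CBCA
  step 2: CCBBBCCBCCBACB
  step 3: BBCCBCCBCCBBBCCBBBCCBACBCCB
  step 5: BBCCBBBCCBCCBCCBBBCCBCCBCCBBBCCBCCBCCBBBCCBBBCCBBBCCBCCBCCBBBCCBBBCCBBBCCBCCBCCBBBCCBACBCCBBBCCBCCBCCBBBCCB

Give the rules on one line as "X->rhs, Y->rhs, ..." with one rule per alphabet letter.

  step 2 ⇒ step 3: CCBBBCCBCCBACB ⇒ B·B·CCB·CCB·CCB·B·B·CCB·B·B·CCB·AC·B·CCB
    A ↦ AC
    B ↦ CCB
    C ↦ B

A->AC, B->CCB, C->B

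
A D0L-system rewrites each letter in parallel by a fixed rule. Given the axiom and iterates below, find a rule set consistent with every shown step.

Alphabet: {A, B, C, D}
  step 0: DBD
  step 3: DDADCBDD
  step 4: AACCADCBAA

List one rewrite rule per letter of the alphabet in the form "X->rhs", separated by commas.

  step 3 ⇒ step 4: DDADCBDD ⇒ A·A·CC·A·D·CB·A·A
    A ↦ CC
    B ↦ CB
    C ↦ D
    D ↦ A

A->CC, B->CB, C->D, D->A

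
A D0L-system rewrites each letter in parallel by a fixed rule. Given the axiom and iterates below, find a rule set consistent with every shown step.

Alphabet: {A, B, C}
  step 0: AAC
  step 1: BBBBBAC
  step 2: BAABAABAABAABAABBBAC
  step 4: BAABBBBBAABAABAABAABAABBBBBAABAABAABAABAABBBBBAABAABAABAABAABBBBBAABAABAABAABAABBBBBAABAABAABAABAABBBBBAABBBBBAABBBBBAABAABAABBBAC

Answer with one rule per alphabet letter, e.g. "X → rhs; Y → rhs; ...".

  step 1 ⇒ step 2: BBBBBAC ⇒ BAA·BAA·BAA·BAA·BAA·BB·BAC
    A ↦ BB
    B ↦ BAA
    C ↦ BAC

A->BB, B->BAA, C->BAC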